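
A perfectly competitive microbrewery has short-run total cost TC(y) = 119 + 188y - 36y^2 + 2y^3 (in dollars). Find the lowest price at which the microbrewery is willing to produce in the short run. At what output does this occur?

Short-run supply begins at min AVC. From VC = 188y - 36y^2 + 2y^3, AVC = 188 - 36y + 2y^2.
At the minimum of AVC, MC = AVC. MC = 188 - 72y + 6y^2; setting MC = AVC gives 4y^2 - 36y = 0, so y = 9. min AVC = 26.
For P < $26 the firm produces nothing.

$26 per unit, at y = 9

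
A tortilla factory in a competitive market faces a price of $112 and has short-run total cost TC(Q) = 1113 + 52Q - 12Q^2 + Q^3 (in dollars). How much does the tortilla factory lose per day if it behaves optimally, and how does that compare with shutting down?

Profit = -$313 at Q = 10

AVC = 52 - 12Q + Q^2 has its minimum $16 at Q = 6; price $112 clears that bar, so the firm operates.
MC = 52 - 24Q + 3Q^2. Setting P = MC and taking the root on the rising branch gives Q* = 10.
TR = 112·10 = 1120. TC = 1113 + 320 = 1433. Profit = 1120 − 1433 = -$313.
That loss of $313 beats the $1113 the firm would lose by shutting down; producing recovers $800 of fixed cost.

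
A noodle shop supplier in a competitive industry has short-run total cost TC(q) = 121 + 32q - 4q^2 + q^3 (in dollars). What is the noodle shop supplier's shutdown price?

$28 per unit

The firm shuts down when price falls below the minimum of average variable cost. AVC = VC/q = 32 - 4q + q^2.
At the minimum of AVC, MC = AVC. MC = 32 - 8q + 3q^2; setting MC = AVC gives 2q^2 - 4q = 0, so q = 2. min AVC = 28.
So the shutdown price is $28.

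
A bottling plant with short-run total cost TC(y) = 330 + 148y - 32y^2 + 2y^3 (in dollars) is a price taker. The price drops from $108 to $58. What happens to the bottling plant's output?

AVC = 148 - 32y + 2y^2, minimized at y = 8 where min AVC = $20. MC = 148 - 64y + 6y^2.
At P = $108 ≥ min AVC, set P = MC on the rising branch: y = 10.
At P = $58 ≥ min AVC, set P = MC: y = 9. The firm stays open but cuts output.

Output falls from 10 to 9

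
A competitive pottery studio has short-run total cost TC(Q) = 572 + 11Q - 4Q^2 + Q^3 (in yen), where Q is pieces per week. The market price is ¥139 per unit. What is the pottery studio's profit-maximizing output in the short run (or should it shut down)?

Variable cost is VC = 11Q - 4Q^2 + Q^3, so AVC = VC/Q = 11 - 4Q + Q^2 and MC = dTC/dQ = 11 - 8Q + 3Q^2.
The AVC parabola has its vertex at Q = 4/2 = 2, where AVC = 11 - 4·2 + 2^2 = ¥7.
Since P = ¥139 ≥ min AVC = ¥7, price covers variable cost and the firm should produce.
Solving P = MC: -128 - 8Q + 3Q^2 = 0 ⇒ Q = -16/3 or 8. On the upward-sloping branch, Q* = 8.
Check: AVC at Q = 8 is ¥43 ≤ P, so revenue covers variable cost.
Profit = P·Q − TC = 139·8 − 916 = ¥196.

Produce at Q = 8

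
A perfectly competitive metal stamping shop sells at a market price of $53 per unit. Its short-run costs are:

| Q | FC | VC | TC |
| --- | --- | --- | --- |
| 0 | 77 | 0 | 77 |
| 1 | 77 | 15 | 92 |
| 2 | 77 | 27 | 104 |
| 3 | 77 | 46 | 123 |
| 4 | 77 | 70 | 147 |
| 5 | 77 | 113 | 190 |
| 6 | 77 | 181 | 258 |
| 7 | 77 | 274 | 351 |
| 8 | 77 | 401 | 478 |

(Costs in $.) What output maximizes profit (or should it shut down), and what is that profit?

Q = 5; profit = $75

Tabulate TR − TC: Q=0: -77; Q=1: -39; Q=2: 2; Q=3: 36; Q=4: 65; Q=5: 75; Q=6: 60; Q=7: 20; Q=8: -54.
Profit is maximized at Q = 5. AVC there is 113/5 = $22.60 ≤ P, so producing beats shutting down (which would give -$77).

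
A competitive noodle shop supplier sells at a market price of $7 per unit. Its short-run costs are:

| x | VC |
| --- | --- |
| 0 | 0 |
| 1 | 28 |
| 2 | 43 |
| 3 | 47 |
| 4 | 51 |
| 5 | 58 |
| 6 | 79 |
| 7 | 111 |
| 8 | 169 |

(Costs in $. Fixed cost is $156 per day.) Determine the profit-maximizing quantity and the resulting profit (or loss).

Profit at each row (π = 7x − TC): x=0: -156; x=1: -177; x=2: -185; x=3: -182; x=4: -179; x=5: -179; x=6: -193; x=7: -218; x=8: -269.
Profit is highest at x = 0. Equivalently, the lowest AVC in the table is 58/5 ≈ $11.60 at x = 5, and P = $7 falls below it — price never covers variable cost, so the firm shuts down and loses only its fixed cost.

x = 0 (shut down); profit = -$156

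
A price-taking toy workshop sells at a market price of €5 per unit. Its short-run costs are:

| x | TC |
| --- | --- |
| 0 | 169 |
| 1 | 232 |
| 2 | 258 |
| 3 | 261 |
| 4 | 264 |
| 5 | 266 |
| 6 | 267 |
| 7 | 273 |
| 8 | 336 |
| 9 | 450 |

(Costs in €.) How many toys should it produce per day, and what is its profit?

Compute π = P·x − TC at each output: x=0: -169; x=1: -227; x=2: -248; x=3: -246; x=4: -244; x=5: -241; x=6: -237; x=7: -238; x=8: -296; x=9: -405.
Profit is highest at x = 0. Equivalently, the lowest AVC in the table is 104/7 ≈ €14.86 at x = 7, and P = €5 falls below it — price never covers variable cost, so the firm shuts down and loses only its fixed cost.

x = 0 (shut down); profit = -€169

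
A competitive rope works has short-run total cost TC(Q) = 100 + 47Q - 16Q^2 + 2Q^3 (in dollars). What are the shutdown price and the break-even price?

AVC = 47 - 16Q + 2Q^2; minimized at Q = 4, giving min AVC = $15. That is the shutdown price.
ATC = 100/Q + 47 - 16Q + 2Q^2. Setting dATC/dQ = −100/Q^2 − 16 + 4Q = 0 gives Q = 5 (since 4·5^3 − 16·5^2 = 100).
min ATC = 100/5 + 47 − 16·5 + 2·5^2 = $37. That is the break-even price.
Between these two prices the firm operates at a loss; above $37 it earns a profit.

Shutdown price = $15; break-even price = $37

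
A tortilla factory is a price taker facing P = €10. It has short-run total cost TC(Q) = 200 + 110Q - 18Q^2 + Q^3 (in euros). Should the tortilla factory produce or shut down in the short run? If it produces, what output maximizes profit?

From TC, MC = TC'(Q) = 110 - 36Q + 3Q^2 and AVC = VC/Q = 110 - 18Q + Q^2.
AVC hits its minimum where MC = AVC, at Q = 9, giving min AVC = 110 - 18·9 + 9^2 = €29.
P = €10 lies below min AVC = €29; no output level covers variable cost.
Shutting down limits the loss to fixed cost, €200.

Shut down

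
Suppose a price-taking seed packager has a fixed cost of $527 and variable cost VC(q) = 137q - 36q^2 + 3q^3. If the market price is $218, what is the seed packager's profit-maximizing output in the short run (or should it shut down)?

Produce at q = 9

Variable cost is VC = 137q - 36q^2 + 3q^3, so AVC = VC/q = 137 - 36q + 3q^2 and MC = dTC/dq = 137 - 72q + 9q^2.
AVC hits its minimum where MC = AVC, at q = 6, giving min AVC = 137 - 36·6 + 3·6^2 = $29.
Since P = $218 ≥ min AVC = $29, price covers variable cost and the firm should produce.
Set P = MC: 218 = 137 - 72q + 9q^2 → -81 - 72q + 9q^2 = 0. The roots are q = -1 and q = 9; the profit-maximizing output is on the rising part of MC, so q* = 9.
Check: AVC at q = 9 is $56 ≤ P, so revenue covers variable cost.
Profit = P·q − TC = 218·9 − 1031 = $931.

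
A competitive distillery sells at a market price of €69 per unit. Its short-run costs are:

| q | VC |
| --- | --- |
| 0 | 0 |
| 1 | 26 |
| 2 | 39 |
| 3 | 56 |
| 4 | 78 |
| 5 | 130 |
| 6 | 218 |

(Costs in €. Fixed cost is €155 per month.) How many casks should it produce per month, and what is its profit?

Tabulate TR − TC: q=0: -155; q=1: -112; q=2: -56; q=3: -4; q=4: 43; q=5: 60; q=6: 41.
Profit is maximized at q = 5. AVC there is 130/5 = €26 ≤ P, so producing beats shutting down (which would give -€155).

q = 5; profit = €60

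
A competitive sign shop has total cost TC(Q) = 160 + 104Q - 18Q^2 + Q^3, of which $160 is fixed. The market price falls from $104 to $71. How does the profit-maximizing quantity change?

MC = 104 - 36Q + 3Q^2; the shutdown threshold is min AVC = $23 (at Q = 9).
At P = $104 ≥ min AVC, set P = MC on the rising branch: Q = 12.
At P = $71 ≥ min AVC, set P = MC: Q = 11. The firm stays open but cuts output.

Output falls from 12 to 11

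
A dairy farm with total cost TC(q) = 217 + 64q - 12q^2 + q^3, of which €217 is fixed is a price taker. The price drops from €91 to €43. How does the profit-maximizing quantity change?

Output falls from 9 to 7

MC = 64 - 24q + 3q^2; the shutdown threshold is min AVC = €28 (at q = 6).
At P = €91 ≥ min AVC, set P = MC on the rising branch: q = 9.
At P = €43 ≥ min AVC, set P = MC: q = 7. The firm stays open but cuts output.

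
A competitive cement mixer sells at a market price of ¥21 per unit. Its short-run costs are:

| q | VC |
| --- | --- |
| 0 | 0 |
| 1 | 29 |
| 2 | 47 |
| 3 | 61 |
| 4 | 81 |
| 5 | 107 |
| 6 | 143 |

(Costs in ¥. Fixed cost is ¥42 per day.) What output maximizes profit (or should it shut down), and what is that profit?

q = 4; profit = -¥39

Compute π = P·q − TC at each output: q=0: -42; q=1: -50; q=2: -47; q=3: -40; q=4: -39; q=5: -44; q=6: -59.
Profit is maximized at q = 4. AVC there is 81/4 = ¥20.25 ≤ P, so producing beats shutting down (which would give -¥42).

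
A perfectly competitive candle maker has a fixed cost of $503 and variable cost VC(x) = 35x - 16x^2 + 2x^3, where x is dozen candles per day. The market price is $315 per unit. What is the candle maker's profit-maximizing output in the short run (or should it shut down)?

From TC, MC = TC'(x) = 35 - 32x + 6x^2 and AVC = VC/x = 35 - 16x + 2x^2.
The AVC parabola has its vertex at x = 16/4 = 4, where AVC = 35 - 16·4 + 2·4^2 = $3.
Since P = $315 ≥ min AVC = $3, price covers variable cost and the firm should produce.
Set P = MC: 315 = 35 - 32x + 6x^2 → -280 - 32x + 6x^2 = 0. The roots are x = -14/3 and x = 10; the profit-maximizing output is on the rising part of MC, so x* = 10.
Check: AVC at x = 10 is $75 ≤ P, so revenue covers variable cost.
Profit = P·x − TC = 315·10 − 1253 = $1897.

Produce at x = 10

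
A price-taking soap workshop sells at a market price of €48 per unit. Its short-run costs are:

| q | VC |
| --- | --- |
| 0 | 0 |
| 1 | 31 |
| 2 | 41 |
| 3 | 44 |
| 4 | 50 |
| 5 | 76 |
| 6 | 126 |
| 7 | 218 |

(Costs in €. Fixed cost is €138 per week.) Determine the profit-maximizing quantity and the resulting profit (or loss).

q = 5; profit = €26

Profit at each row (π = 48q − TC): q=0: -138; q=1: -121; q=2: -83; q=3: -38; q=4: 4; q=5: 26; q=6: 24; q=7: -20.
Profit is maximized at q = 5. AVC there is 76/5 = €15.20 ≤ P, so producing beats shutting down (which would give -€138).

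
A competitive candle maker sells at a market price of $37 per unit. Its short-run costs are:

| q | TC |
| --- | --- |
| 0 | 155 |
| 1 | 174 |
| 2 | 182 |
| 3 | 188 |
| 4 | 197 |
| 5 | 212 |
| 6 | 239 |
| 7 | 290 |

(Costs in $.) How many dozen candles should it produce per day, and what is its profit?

Compute π = P·q − TC at each output: q=0: -155; q=1: -137; q=2: -108; q=3: -77; q=4: -49; q=5: -27; q=6: -17; q=7: -31.
Profit is maximized at q = 6. AVC there is 84/6 = $14 ≤ P, so producing beats shutting down (which would give -$155).

q = 6; profit = -$17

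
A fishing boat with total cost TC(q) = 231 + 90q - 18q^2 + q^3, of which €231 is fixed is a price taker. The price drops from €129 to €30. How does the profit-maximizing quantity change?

MC = 90 - 36q + 3q^2; the shutdown threshold is min AVC = €9 (at q = 9).
At P = €129 ≥ min AVC, set P = MC on the rising branch: q = 13.
At P = €30 ≥ min AVC, set P = MC: q = 10. The firm stays open but cuts output.

Output falls from 13 to 10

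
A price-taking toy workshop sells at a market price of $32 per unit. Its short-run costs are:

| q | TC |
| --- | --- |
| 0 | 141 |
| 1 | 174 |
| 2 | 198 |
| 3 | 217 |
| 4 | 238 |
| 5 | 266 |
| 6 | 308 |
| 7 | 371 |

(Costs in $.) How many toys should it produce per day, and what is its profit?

q = 5; profit = -$106

Compute π = P·q − TC at each output: q=0: -141; q=1: -142; q=2: -134; q=3: -121; q=4: -110; q=5: -106; q=6: -116; q=7: -147.
Profit is maximized at q = 5. AVC there is 125/5 = $25 ≤ P, so producing beats shutting down (which would give -$141).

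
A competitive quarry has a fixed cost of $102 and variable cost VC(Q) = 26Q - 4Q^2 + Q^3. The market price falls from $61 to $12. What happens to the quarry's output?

Output falls from 5 to 0 (the firm shuts down)

MC = 26 - 8Q + 3Q^2; the shutdown threshold is min AVC = $22 (at Q = 2).
At P = $61 ≥ min AVC, set P = MC on the rising branch: Q = 5.
At P = $12 < min AVC = $22, price no longer covers variable cost at any output, so the firm shuts down: Q = 0.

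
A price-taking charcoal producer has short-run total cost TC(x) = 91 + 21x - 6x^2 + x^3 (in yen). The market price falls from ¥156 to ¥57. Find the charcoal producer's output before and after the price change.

MC = 21 - 12x + 3x^2; the shutdown threshold is min AVC = ¥12 (at x = 3).
With P = ¥156 above the shutdown price, P = MC gives x = 9.
At P = ¥57 ≥ min AVC, set P = MC: x = 6. The firm stays open but cuts output.

Output falls from 9 to 6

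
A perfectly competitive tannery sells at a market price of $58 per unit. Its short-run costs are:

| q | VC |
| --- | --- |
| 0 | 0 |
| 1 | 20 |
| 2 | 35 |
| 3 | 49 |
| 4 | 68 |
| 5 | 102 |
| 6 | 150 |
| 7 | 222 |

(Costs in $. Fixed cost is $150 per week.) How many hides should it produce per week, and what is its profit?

q = 6; profit = $48

Profit at each row (π = 58q − TC): q=0: -150; q=1: -112; q=2: -69; q=3: -25; q=4: 14; q=5: 38; q=6: 48; q=7: 34.
Profit is maximized at q = 6. AVC there is 150/6 = $25 ≤ P, so producing beats shutting down (which would give -$150).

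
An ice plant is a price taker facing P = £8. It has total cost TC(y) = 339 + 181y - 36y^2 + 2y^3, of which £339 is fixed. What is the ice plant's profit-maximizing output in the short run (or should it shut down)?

Shut down

Strip out fixed cost: VC = 181y - 36y^2 + 2y^3. Then AVC = 181 - 36y + 2y^2 and MC = 181 - 72y + 6y^2.
The AVC parabola has its vertex at y = 36/4 = 9, where AVC = 181 - 36·9 + 2·9^2 = £19.
With P < min AVC (£8 < £19), every unit sold adds to the loss.
The firm minimizes its loss by shutting down and losing only its fixed cost of £339.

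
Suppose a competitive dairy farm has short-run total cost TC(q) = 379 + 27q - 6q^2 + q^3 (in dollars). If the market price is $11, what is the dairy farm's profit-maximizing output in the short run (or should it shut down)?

Variable cost is VC = 27q - 6q^2 + q^3, so AVC = VC/q = 27 - 6q + q^2 and MC = dTC/dq = 27 - 12q + 3q^2.
AVC is minimized where dAVC/dq = -6 + 2q = 0, at q = 3; min AVC = 27 - 6·3 + 3^2 = $18.
Since P = $11 < min AVC = $18, price fails to cover variable cost at any output.
Best response: produce nothing and absorb the $379 fixed cost.

Shut down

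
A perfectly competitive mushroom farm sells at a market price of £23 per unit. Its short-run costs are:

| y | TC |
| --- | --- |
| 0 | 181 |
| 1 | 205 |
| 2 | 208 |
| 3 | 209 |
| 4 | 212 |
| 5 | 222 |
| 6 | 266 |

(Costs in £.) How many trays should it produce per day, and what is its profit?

Compute π = P·y − TC at each output: y=0: -181; y=1: -182; y=2: -162; y=3: -140; y=4: -120; y=5: -107; y=6: -128.
Profit is maximized at y = 5. AVC there is 41/5 = £8.20 ≤ P, so producing beats shutting down (which would give -£181).

y = 5; profit = -£107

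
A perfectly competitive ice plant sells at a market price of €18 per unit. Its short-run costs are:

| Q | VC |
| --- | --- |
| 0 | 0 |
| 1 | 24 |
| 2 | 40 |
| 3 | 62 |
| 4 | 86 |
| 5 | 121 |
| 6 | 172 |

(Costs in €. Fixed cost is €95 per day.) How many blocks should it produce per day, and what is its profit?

Tabulate TR − TC: Q=0: -95; Q=1: -101; Q=2: -99; Q=3: -103; Q=4: -109; Q=5: -126; Q=6: -159.
Profit is highest at Q = 0. Equivalently, the lowest AVC in the table is 40/2 ≈ €20 at Q = 2, and P = €18 falls below it — price never covers variable cost, so the firm shuts down and loses only its fixed cost.

Q = 0 (shut down); profit = -€95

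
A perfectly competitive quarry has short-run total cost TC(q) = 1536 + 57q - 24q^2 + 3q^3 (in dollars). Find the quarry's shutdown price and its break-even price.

Shutdown price = $9; break-even price = $249

AVC = 57 - 24q + 3q^2; minimized at q = 4, giving min AVC = $9. That is the shutdown price.
ATC = 1536/q + 57 - 24q + 3q^2. Setting dATC/dq = −1536/q^2 − 24 + 6q = 0 gives q = 8 (since 6·8^3 − 24·8^2 = 1536).
min ATC = 1536/8 + 57 − 24·8 + 3·8^2 = $249. That is the break-even price.
Between these two prices the firm operates at a loss; above $249 it earns a profit.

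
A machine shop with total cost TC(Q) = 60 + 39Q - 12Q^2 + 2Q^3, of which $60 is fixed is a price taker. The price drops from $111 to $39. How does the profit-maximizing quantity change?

Output falls from 6 to 4

AVC = 39 - 12Q + 2Q^2, minimized at Q = 3 where min AVC = $21. MC = 39 - 24Q + 6Q^2.
With P = $111 above the shutdown price, P = MC gives Q = 6.
At P = $39 ≥ min AVC, set P = MC: Q = 4. The firm stays open but cuts output.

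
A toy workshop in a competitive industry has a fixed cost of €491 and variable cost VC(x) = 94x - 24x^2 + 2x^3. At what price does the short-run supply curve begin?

The shutdown price is the minimum of AVC. VC = 94x - 24x^2 + 2x^3, so AVC = 94 - 24x + 2x^2.
dAVC/dx = -24 + 4x = 0 gives x = 6. min AVC = 94 - 24·6 + 2·6^2 = 22.
So the shutdown price is €22.

€22 per unit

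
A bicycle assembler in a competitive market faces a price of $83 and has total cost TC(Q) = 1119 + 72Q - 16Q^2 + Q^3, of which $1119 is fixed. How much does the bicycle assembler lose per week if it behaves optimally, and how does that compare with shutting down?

AVC = 72 - 16Q + Q^2 has its minimum $8 at Q = 8; price $83 clears that bar, so the firm operates.
MC = 72 - 32Q + 3Q^2. Setting P = MC and taking the root on the rising branch gives Q* = 11.
TR = 83·11 = 913. TC = 1119 + 187 = 1306. Profit = 913 − 1306 = -$393.
Shutting down would mean losing the fixed cost of $1119, so operating at a loss of $393 is better by $726.

Profit = -$393 at Q = 11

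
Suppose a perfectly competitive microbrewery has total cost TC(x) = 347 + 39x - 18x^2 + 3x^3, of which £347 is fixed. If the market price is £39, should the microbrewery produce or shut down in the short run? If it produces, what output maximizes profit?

Strip out fixed cost: VC = 39x - 18x^2 + 3x^3. Then AVC = 39 - 18x + 3x^2 and MC = 39 - 36x + 9x^2.
The AVC parabola has its vertex at x = 18/6 = 3, where AVC = 39 - 18·3 + 3·3^2 = £12.
P = £39 exceeds min AVC = £12, so the firm stays open.
Set P = MC: 39 = 39 - 36x + 9x^2 → -36x + 9x^2 = 0. The roots are x = 0 and x = 4; the profit-maximizing output is on the rising part of MC, so x* = 4.
Check: AVC at x = 4 is £15 ≤ P, so revenue covers variable cost.
Profit = P·x − TC = 39·4 − 407 = -£251, a loss, but smaller than the £347 fixed cost the firm would lose by shutting down.

Produce at x = 4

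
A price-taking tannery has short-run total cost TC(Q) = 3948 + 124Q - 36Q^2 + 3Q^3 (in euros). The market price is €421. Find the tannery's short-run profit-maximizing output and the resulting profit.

AVC = 124 - 36Q + 3Q^2 has its minimum €16 at Q = 6; price €421 clears that bar, so the firm operates.
MC = 124 - 72Q + 9Q^2. Setting P = MC and taking the root on the rising branch gives Q* = 11.
TR = 421·11 = 4631. TC = 3948 + 1001 = 4949. Profit = 4631 − 4949 = -€318.
That loss of €318 beats the €3948 the firm would lose by shutting down; producing recovers €3630 of fixed cost.

Profit = -€318 at Q = 11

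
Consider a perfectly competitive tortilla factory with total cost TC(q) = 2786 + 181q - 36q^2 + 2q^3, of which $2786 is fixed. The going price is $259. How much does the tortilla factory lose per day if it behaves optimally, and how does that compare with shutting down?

AVC = 181 - 36q + 2q^2; min AVC = $19 at q = 9. Since P = $259 ≥ min AVC, the firm produces.
MC = 181 - 72q + 6q^2. Setting P = MC and taking the root on the rising branch gives q* = 13.
TR = 259·13 = 3367. TC = 2786 + 663 = 3449. Profit = 3367 − 3449 = -$82.
By producing, the firm covers all variable cost plus $2704 of fixed cost; shutting down would lose the full $2786.

Profit = -$82 at q = 13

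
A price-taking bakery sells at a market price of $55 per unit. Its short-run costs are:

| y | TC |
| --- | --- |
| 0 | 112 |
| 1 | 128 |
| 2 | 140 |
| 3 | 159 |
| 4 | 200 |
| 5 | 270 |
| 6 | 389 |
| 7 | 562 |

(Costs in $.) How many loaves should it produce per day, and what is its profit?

y = 4; profit = $20

Tabulate TR − TC: y=0: -112; y=1: -73; y=2: -30; y=3: 6; y=4: 20; y=5: 5; y=6: -59; y=7: -177.
Profit is maximized at y = 4. AVC there is 88/4 = $22 ≤ P, so producing beats shutting down (which would give -$112).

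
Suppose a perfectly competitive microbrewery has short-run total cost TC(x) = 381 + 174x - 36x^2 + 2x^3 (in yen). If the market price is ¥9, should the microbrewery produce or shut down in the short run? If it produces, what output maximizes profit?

Shut down

Variable cost is VC = 174x - 36x^2 + 2x^3, so AVC = VC/x = 174 - 36x + 2x^2 and MC = dTC/dx = 174 - 72x + 6x^2.
AVC is minimized where dAVC/dx = -36 + 4x = 0, at x = 9; min AVC = 174 - 36·9 + 2·9^2 = ¥12.
With P < min AVC (¥9 < ¥12), every unit sold adds to the loss.
Best response: produce nothing and absorb the ¥381 fixed cost.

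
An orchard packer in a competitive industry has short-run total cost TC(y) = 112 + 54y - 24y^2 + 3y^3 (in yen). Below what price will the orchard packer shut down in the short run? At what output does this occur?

¥6 per unit, at y = 4

Short-run supply begins at min AVC. From VC = 54y - 24y^2 + 3y^3, AVC = 54 - 24y + 3y^2.
dAVC/dy = -24 + 6y = 0 gives y = 4. min AVC = 54 - 24·4 + 3·4^2 = 6.
For P < ¥6 the firm produces nothing.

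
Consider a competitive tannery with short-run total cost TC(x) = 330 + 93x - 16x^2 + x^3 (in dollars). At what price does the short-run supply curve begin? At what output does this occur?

$29 per unit, at x = 8

The firm shuts down when price falls below the minimum of average variable cost. AVC = VC/x = 93 - 16x + x^2.
At the minimum of AVC, MC = AVC. MC = 93 - 32x + 3x^2; setting MC = AVC gives 2x^2 - 16x = 0, so x = 8. min AVC = 29.
For P < $29 the firm produces nothing.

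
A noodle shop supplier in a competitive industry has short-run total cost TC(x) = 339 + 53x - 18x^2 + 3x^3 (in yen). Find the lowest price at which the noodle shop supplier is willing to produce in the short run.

¥26 per unit

The shutdown price is the minimum of AVC. VC = 53x - 18x^2 + 3x^3, so AVC = 53 - 18x + 3x^2.
dAVC/dx = -18 + 6x = 0 gives x = 3. min AVC = 53 - 18·3 + 3·3^2 = 26.
So the shutdown price is ¥26.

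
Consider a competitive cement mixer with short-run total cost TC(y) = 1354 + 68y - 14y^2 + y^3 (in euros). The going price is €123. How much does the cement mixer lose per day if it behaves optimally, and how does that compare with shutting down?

Profit = -€386 at y = 11

AVC = 68 - 14y + y^2; min AVC = €19 at y = 7. Since P = €123 ≥ min AVC, the firm produces.
With MC = 68 - 28y + 3y^2, P = MC on the upward-sloping part at y* = 11.
TR = 123·11 = 1353. TC = 1354 + 385 = 1739. Profit = 1353 − 1739 = -€386.
That loss of €386 beats the €1354 the firm would lose by shutting down; producing recovers €968 of fixed cost.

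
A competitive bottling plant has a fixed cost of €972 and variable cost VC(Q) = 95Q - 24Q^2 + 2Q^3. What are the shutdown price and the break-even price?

AVC = 95 - 24Q + 2Q^2; minimized at Q = 6, giving min AVC = €23. That is the shutdown price.
ATC = 972/Q + 95 - 24Q + 2Q^2. Setting dATC/dQ = −972/Q^2 − 24 + 4Q = 0 gives Q = 9 (since 4·9^3 − 24·9^2 = 972).
min ATC = 972/9 + 95 − 24·9 + 2·9^2 = €149. That is the break-even price.
For €23 ≤ P < €149 the firm produces at a loss; below €23 it shuts down.

Shutdown price = €23; break-even price = €149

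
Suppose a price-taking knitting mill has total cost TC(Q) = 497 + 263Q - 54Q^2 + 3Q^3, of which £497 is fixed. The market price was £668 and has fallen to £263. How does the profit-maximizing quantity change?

Output falls from 15 to 12

AVC = 263 - 54Q + 3Q^2, minimized at Q = 9 where min AVC = £20. MC = 263 - 108Q + 9Q^2.
At P = £668 ≥ min AVC, set P = MC on the rising branch: Q = 15.
At P = £263 ≥ min AVC, set P = MC: Q = 12. The firm stays open but cuts output.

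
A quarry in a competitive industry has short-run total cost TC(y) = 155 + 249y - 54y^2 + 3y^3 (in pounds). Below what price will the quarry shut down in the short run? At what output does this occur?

Short-run supply begins at min AVC. From VC = 249y - 54y^2 + 3y^3, AVC = 249 - 54y + 3y^2.
dAVC/dy = -54 + 6y = 0 gives y = 9. min AVC = 249 - 54·9 + 3·9^2 = 6.
So the shutdown price is £6.

£6 per unit, at y = 9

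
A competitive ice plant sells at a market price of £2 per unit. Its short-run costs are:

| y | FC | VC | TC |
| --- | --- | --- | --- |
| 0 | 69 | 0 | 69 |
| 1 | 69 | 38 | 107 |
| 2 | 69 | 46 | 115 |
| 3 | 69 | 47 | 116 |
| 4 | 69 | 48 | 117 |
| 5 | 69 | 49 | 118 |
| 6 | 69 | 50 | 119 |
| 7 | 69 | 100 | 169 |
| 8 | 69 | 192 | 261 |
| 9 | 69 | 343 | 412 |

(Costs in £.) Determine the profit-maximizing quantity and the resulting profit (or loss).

y = 0 (shut down); profit = -£69

Compute π = P·y − TC at each output: y=0: -69; y=1: -105; y=2: -111; y=3: -110; y=4: -109; y=5: -108; y=6: -107; y=7: -155; y=8: -245; y=9: -394.
Profit is highest at y = 0. Equivalently, the lowest AVC in the table is 50/6 ≈ £8.33 at y = 6, and P = £2 falls below it — price never covers variable cost, so the firm shuts down and loses only its fixed cost.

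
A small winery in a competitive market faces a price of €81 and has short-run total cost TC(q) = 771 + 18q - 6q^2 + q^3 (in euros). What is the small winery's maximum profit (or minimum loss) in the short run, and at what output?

Profit = -€379 at q = 7

AVC = 18 - 6q + q^2 has its minimum €9 at q = 3; price €81 clears that bar, so the firm operates.
With MC = 18 - 12q + 3q^2, P = MC on the upward-sloping part at q* = 7.
TR = 81·7 = 567. TC = 771 + 175 = 946. Profit = 567 − 946 = -€379.
That loss of €379 beats the €771 the firm would lose by shutting down; producing recovers €392 of fixed cost.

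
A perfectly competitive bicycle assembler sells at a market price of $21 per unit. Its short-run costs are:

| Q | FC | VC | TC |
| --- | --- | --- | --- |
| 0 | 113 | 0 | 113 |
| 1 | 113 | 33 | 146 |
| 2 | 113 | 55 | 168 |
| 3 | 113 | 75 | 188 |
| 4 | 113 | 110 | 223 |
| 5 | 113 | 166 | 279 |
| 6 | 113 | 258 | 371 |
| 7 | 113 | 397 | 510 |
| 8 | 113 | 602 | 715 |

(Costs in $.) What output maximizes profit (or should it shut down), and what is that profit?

Tabulate TR − TC: Q=0: -113; Q=1: -125; Q=2: -126; Q=3: -125; Q=4: -139; Q=5: -174; Q=6: -245; Q=7: -363; Q=8: -547.
Profit is highest at Q = 0. Equivalently, the lowest AVC in the table is 75/3 ≈ $25 at Q = 3, and P = $21 falls below it — price never covers variable cost, so the firm shuts down and loses only its fixed cost.

Q = 0 (shut down); profit = -$113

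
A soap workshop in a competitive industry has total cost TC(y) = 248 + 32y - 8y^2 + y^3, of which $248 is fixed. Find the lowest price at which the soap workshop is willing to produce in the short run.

The shutdown price is the minimum of AVC. VC = 32y - 8y^2 + y^3, so AVC = 32 - 8y + y^2.
At the minimum of AVC, MC = AVC. MC = 32 - 16y + 3y^2; setting MC = AVC gives 2y^2 - 8y = 0, so y = 4. min AVC = 16.
For P < $16 the firm produces nothing.

$16 per unit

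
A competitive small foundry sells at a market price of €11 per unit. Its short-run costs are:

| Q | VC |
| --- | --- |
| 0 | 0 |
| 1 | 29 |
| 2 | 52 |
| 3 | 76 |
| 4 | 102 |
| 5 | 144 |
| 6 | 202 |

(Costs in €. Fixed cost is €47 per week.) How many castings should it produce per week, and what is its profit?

Profit at each row (π = 11Q − TC): Q=0: -47; Q=1: -65; Q=2: -77; Q=3: -90; Q=4: -105; Q=5: -136; Q=6: -183.
Profit is highest at Q = 0. Equivalently, the lowest AVC in the table is 76/3 ≈ €25.33 at Q = 3, and P = €11 falls below it — price never covers variable cost, so the firm shuts down and loses only its fixed cost.

Q = 0 (shut down); profit = -€47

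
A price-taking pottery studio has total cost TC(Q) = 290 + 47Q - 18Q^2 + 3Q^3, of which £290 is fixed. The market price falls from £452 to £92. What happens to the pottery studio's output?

Output falls from 9 to 5

AVC = 47 - 18Q + 3Q^2, minimized at Q = 3 where min AVC = £20. MC = 47 - 36Q + 9Q^2.
At P = £452 ≥ min AVC, set P = MC on the rising branch: Q = 9.
At P = £92 ≥ min AVC, set P = MC: Q = 5. The firm stays open but cuts output.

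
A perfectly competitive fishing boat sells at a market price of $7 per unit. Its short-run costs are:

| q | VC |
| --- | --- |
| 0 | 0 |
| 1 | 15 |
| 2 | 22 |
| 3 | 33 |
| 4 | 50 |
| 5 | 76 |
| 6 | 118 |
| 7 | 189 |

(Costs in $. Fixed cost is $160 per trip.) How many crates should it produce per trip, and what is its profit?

q = 0 (shut down); profit = -$160

Tabulate TR − TC: q=0: -160; q=1: -168; q=2: -168; q=3: -172; q=4: -182; q=5: -201; q=6: -236; q=7: -300.
Profit is highest at q = 0. Equivalently, the lowest AVC in the table is 22/2 ≈ $11 at q = 2, and P = $7 falls below it — price never covers variable cost, so the firm shuts down and loses only its fixed cost.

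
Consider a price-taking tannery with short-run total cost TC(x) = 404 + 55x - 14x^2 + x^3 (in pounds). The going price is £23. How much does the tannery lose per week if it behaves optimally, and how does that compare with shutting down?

AVC = 55 - 14x + x^2 has its minimum £6 at x = 7; price £23 clears that bar, so the firm operates.
MC = 55 - 28x + 3x^2. Setting P = MC and taking the root on the rising branch gives x* = 8.
TR = 23·8 = 184. TC = 404 + 56 = 460. Profit = 184 − 460 = -£276.
By producing, the firm covers all variable cost plus £128 of fixed cost; shutting down would lose the full £404.

Profit = -£276 at x = 8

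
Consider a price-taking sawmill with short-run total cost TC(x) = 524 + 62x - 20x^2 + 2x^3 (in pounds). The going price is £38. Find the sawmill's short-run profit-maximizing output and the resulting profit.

Profit = -£380 at x = 6

AVC = 62 - 20x + 2x^2; min AVC = £12 at x = 5. Since P = £38 ≥ min AVC, the firm produces.
MC = 62 - 40x + 6x^2. Setting P = MC and taking the root on the rising branch gives x* = 6.
TR = 38·6 = 228. TC = 524 + 84 = 608. Profit = 228 − 608 = -£380.
Shutting down would mean losing the fixed cost of £524, so operating at a loss of £380 is better by £144.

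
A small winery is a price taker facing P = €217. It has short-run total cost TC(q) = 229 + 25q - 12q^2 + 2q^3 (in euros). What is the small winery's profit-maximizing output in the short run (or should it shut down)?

Produce at q = 8

From TC, MC = TC'(q) = 25 - 24q + 6q^2 and AVC = VC/q = 25 - 12q + 2q^2.
The AVC parabola has its vertex at q = 12/4 = 3, where AVC = 25 - 12·3 + 2·3^2 = €7.
P = €217 exceeds min AVC = €7, so the firm stays open.
P = MC gives -192 - 24q + 6q^2 = 0, with roots -4 and 8. Take the larger (rising MC): q* = 8.
Check: AVC at q = 8 is €57 ≤ P, so revenue covers variable cost.
Profit = P·q − TC = 217·8 − 685 = €1051.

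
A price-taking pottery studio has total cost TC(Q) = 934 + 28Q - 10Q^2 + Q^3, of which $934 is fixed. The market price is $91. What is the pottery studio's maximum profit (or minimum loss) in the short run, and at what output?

Profit = -$286 at Q = 9

AVC = 28 - 10Q + Q^2 has its minimum $3 at Q = 5; price $91 clears that bar, so the firm operates.
MC = 28 - 20Q + 3Q^2. Setting P = MC and taking the root on the rising branch gives Q* = 9.
TR = 91·9 = 819. TC = 934 + 171 = 1105. Profit = 819 − 1105 = -$286.
That loss of $286 beats the $934 the firm would lose by shutting down; producing recovers $648 of fixed cost.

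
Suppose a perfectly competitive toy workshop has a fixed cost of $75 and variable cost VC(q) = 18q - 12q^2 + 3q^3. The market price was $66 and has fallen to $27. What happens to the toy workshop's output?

MC = 18 - 24q + 9q^2; the shutdown threshold is min AVC = $6 (at q = 2).
With P = $66 above the shutdown price, P = MC gives q = 4.
At P = $27 ≥ min AVC, set P = MC: q = 3. The firm stays open but cuts output.

Output falls from 4 to 3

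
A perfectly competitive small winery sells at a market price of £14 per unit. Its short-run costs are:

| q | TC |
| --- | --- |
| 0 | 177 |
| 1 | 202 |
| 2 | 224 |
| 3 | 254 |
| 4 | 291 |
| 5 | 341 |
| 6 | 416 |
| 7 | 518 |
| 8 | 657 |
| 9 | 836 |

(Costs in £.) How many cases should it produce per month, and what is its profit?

Compute π = P·q − TC at each output: q=0: -177; q=1: -188; q=2: -196; q=3: -212; q=4: -235; q=5: -271; q=6: -332; q=7: -420; q=8: -545; q=9: -710.
Profit is highest at q = 0. Equivalently, the lowest AVC in the table is 47/2 ≈ £23.50 at q = 2, and P = £14 falls below it — price never covers variable cost, so the firm shuts down and loses only its fixed cost.

q = 0 (shut down); profit = -£177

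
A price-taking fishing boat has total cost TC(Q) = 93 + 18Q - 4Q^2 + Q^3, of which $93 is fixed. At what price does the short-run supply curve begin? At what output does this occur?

Short-run supply begins at min AVC. From VC = 18Q - 4Q^2 + Q^3, AVC = 18 - 4Q + Q^2.
dAVC/dQ = -4 + 2Q = 0 gives Q = 2. min AVC = 18 - 4·2 + 2^2 = 14.
The firm shuts down for any P below $14.

$14 per unit, at Q = 2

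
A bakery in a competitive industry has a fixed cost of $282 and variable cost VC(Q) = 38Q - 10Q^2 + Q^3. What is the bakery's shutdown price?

$13 per unit

The firm shuts down when price falls below the minimum of average variable cost. AVC = VC/Q = 38 - 10Q + Q^2.
dAVC/dQ = -10 + 2Q = 0 gives Q = 5. min AVC = 38 - 10·5 + 5^2 = 13.
For P < $13 the firm produces nothing.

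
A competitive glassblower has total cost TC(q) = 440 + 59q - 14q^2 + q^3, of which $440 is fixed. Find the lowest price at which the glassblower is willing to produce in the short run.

$10 per unit

Short-run supply begins at min AVC. From VC = 59q - 14q^2 + q^3, AVC = 59 - 14q + q^2.
dAVC/dq = -14 + 2q = 0 gives q = 7. min AVC = 59 - 14·7 + 7^2 = 10.
So the shutdown price is $10.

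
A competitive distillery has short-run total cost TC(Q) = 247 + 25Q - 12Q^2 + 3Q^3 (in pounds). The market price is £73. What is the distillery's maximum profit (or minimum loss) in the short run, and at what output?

AVC = 25 - 12Q + 3Q^2 has its minimum £13 at Q = 2; price £73 clears that bar, so the firm operates.
MC = 25 - 24Q + 9Q^2. Setting P = MC and taking the root on the rising branch gives Q* = 4.
TR = 73·4 = 292. TC = 247 + 100 = 347. Profit = 292 − 347 = -£55.
Shutting down would mean losing the fixed cost of £247, so operating at a loss of £55 is better by £192.

Profit = -£55 at Q = 4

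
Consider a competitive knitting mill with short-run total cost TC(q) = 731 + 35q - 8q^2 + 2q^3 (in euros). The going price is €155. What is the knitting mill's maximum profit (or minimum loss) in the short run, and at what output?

AVC = 35 - 8q + 2q^2 has its minimum €27 at q = 2; price €155 clears that bar, so the firm operates.
With MC = 35 - 16q + 6q^2, P = MC on the upward-sloping part at q* = 6.
TR = 155·6 = 930. TC = 731 + 354 = 1085. Profit = 930 − 1085 = -€155.
By producing, the firm covers all variable cost plus €576 of fixed cost; shutting down would lose the full €731.

Profit = -€155 at q = 6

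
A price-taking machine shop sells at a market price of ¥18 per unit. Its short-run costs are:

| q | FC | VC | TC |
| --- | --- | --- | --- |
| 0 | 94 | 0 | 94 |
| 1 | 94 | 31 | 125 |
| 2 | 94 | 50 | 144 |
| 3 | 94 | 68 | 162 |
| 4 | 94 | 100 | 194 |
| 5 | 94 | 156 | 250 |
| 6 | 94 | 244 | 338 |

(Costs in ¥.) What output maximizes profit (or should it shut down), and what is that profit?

q = 0 (shut down); profit = -¥94

Profit at each row (π = 18q − TC): q=0: -94; q=1: -107; q=2: -108; q=3: -108; q=4: -122; q=5: -160; q=6: -230.
Profit is highest at q = 0. Equivalently, the lowest AVC in the table is 68/3 ≈ ¥22.67 at q = 3, and P = ¥18 falls below it — price never covers variable cost, so the firm shuts down and loses only its fixed cost.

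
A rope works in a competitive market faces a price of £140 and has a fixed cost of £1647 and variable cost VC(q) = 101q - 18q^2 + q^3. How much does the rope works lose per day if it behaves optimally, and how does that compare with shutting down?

Profit = -£295 at q = 13

AVC = 101 - 18q + q^2 has its minimum £20 at q = 9; price £140 clears that bar, so the firm operates.
MC = 101 - 36q + 3q^2. Setting P = MC and taking the root on the rising branch gives q* = 13.
TR = 140·13 = 1820. TC = 1647 + 468 = 2115. Profit = 1820 − 2115 = -£295.
By producing, the firm covers all variable cost plus £1352 of fixed cost; shutting down would lose the full £1647.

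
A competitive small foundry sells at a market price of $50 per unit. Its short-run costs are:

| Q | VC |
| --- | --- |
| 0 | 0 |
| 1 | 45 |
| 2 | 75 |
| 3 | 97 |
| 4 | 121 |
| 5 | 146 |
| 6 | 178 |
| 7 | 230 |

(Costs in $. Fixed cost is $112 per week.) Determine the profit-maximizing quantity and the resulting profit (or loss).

Q = 6; profit = $10

Tabulate TR − TC: Q=0: -112; Q=1: -107; Q=2: -87; Q=3: -59; Q=4: -33; Q=5: -8; Q=6: 10; Q=7: 8.
Profit is maximized at Q = 6. AVC there is 178/6 = $29.67 ≤ P, so producing beats shutting down (which would give -$112).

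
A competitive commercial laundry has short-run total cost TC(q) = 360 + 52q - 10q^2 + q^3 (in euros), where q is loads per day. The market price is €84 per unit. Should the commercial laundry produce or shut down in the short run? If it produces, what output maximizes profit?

Produce at q = 8

Variable cost is VC = 52q - 10q^2 + q^3, so AVC = VC/q = 52 - 10q + q^2 and MC = dTC/dq = 52 - 20q + 3q^2.
AVC hits its minimum where MC = AVC, at q = 5, giving min AVC = 52 - 10·5 + 5^2 = €27.
Because €84 ≥ €27, revenue can cover variable cost; the firm operates.
P = MC gives -32 - 20q + 3q^2 = 0, with roots -4/3 and 8. Take the larger (rising MC): q* = 8.
Check: AVC at q = 8 is €36 ≤ P, so revenue covers variable cost.
Profit = P·q − TC = 84·8 − 648 = €24.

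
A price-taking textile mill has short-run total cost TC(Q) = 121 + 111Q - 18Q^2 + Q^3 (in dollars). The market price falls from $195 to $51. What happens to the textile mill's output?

Output falls from 14 to 10

MC = 111 - 36Q + 3Q^2; the shutdown threshold is min AVC = $30 (at Q = 9).
With P = $195 above the shutdown price, P = MC gives Q = 14.
At P = $51 ≥ min AVC, set P = MC: Q = 10. The firm stays open but cuts output.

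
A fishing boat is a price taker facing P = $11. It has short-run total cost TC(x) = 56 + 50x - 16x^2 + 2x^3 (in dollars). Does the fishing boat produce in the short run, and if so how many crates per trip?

From TC, MC = TC'(x) = 50 - 32x + 6x^2 and AVC = VC/x = 50 - 16x + 2x^2.
AVC hits its minimum where MC = AVC, at x = 4, giving min AVC = 50 - 16·4 + 2·4^2 = $18.
Since P = $11 < min AVC = $18, price fails to cover variable cost at any output.
The firm minimizes its loss by shutting down and losing only its fixed cost of $56.

Shut down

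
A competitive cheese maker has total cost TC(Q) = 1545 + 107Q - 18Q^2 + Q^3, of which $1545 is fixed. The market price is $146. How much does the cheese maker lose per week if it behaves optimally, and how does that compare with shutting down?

AVC = 107 - 18Q + Q^2; min AVC = $26 at Q = 9. Since P = $146 ≥ min AVC, the firm produces.
With MC = 107 - 36Q + 3Q^2, P = MC on the upward-sloping part at Q* = 13.
TR = 146·13 = 1898. TC = 1545 + 546 = 2091. Profit = 1898 − 2091 = -$193.
By producing, the firm covers all variable cost plus $1352 of fixed cost; shutting down would lose the full $1545.

Profit = -$193 at Q = 13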